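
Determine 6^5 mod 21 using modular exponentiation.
By repeated squaring mod 21: 6^{1}≡6, 6^{2}≡15, 6^{4}≡15. Then 6^{5} = 6^{4+1} ≡ 15 × 6 ≡ 6 mod 21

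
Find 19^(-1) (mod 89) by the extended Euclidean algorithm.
Extended GCD: 19(-14) + 89(3) = 1. So 19^(-1) ≡ -14 ≡ 75 (mod 89). Verify: 19 × 75 = 1425 ≡ 1 (mod 89)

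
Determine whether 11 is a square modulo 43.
By Euler's criterion: 11^{21} ≡ 1 mod 43. Since this equals 1, 11 is a QR.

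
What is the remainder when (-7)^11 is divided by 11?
Using Fermat: (-7)^{10} ≡ 1 mod 11. 11 ≡ 1 mod 10. So (-7)^{11} ≡ (-7)^{1} ≡ 4 mod 11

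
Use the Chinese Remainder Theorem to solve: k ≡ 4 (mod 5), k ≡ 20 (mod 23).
M = 5 × 23 = 115. M₁ = 23, y₁ ≡ 2 (mod 5). M₂ = 5, y₂ ≡ 14 (mod 23). k = 4×23×2 + 20×5×14 ≡ 89 (mod 115)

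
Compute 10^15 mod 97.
By repeated squaring mod 97: 10^{1}≡10, 10^{2}≡3, 10^{4}≡9, 10^{8}≡81. Then 10^{15} = 10^{8+4+2+1} ≡ 81 × 9 × 3 × 10 ≡ 45 mod 97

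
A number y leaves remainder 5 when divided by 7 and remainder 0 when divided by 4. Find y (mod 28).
M = 7 × 4 = 28. M₁ = 4, y₁ ≡ 2 (mod 7). M₂ = 7, y₂ ≡ 3 (mod 4). y = 5×4×2 + 0×7×3 ≡ 12 (mod 28)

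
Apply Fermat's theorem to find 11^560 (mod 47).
By Fermat: 11^{46} ≡ 1 (mod 47). 560 ≡ 8 (mod 46). So 11^{560} ≡ 11^{8} ≡ 12 (mod 47)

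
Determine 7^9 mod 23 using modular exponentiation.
By repeated squaring (mod 23): 7^{1}≡7, 7^{2}≡3, 7^{4}≡9, 7^{8}≡12. Then 7^{9} = 7^{8+1} ≡ 12 × 7 ≡ 15 (mod 23)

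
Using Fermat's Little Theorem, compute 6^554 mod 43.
By Fermat: 6^{42} ≡ 1 (mod 43). 554 ≡ 8 (mod 42). So 6^{554} ≡ 6^{8} ≡ 36 (mod 43)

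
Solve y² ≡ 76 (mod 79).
The square roots of 76 mod 79 are 32 and 47. Verify: 32² = 1024 ≡ 76 (mod 79)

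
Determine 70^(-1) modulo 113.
Since 113 is prime, by Fermat 70^(-1) ≡ 70^{111} ≡ 21 (mod 113). Verify: 70 × 21 = 1470 ≡ 1 (mod 113)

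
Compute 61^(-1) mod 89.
Since 89 is prime, by Fermat 61^(-1) ≡ 61^{87} ≡ 54 mod 89. Verify: 61 × 54 = 3294 ≡ 1 mod 89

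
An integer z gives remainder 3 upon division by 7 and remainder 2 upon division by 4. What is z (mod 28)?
M = 7 × 4 = 28. M₁ = 4, y₁ ≡ 2 (mod 7). M₂ = 7, y₂ ≡ 3 (mod 4). z = 3×4×2 + 2×7×3 ≡ 10 (mod 28)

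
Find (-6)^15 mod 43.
By repeated squaring mod 43: (-6)^{1}≡37, (-6)^{2}≡36, (-6)^{4}≡6, (-6)^{8}≡36. Then (-6)^{15} = (-6)^{8+4+2+1} ≡ 36 × 6 × 36 × 37 ≡ 42 mod 43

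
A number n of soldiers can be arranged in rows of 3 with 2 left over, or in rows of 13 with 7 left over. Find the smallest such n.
M = 3 × 13 = 39. M₁ = 13, y₁ ≡ 1 (mod 3). M₂ = 3, y₂ ≡ 9 (mod 13). n = 2×13×1 + 7×3×9 ≡ 20 (mod 39)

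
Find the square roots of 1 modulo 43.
The square roots of 1 mod 43 are 1 and 42. Verify: 1² = 1 ≡ 1 mod 43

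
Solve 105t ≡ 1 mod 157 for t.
Since 157 is prime, by Fermat 105^(-1) ≡ 105^{155} ≡ 3 mod 157. Verify: 105 × 3 = 315 ≡ 1 mod 157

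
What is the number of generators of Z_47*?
Number of primitive roots mod 47 = φ(p-1) = φ(46) = 22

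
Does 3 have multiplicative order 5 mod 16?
Powers of 3 mod 16: 3^1≡3, 3^2≡9, 3^3≡11, 3^4≡1. Already 3^4≡1, so the order is 4 < 5. No, the actual order is 4.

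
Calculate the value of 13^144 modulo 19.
Using Fermat: 13^{18} ≡ 1 (mod 19). 144 ≡ 0 (mod 18). So 13^{144} ≡ 13^{0} ≡ 1 (mod 19)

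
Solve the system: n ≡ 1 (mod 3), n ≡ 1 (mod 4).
M = 3 × 4 = 12. M₁ = 4, y₁ ≡ 1 (mod 3). M₂ = 3, y₂ ≡ 3 (mod 4). n = 1×4×1 + 1×3×3 ≡ 1 (mod 12)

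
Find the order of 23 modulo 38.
Powers of 23 mod 38: 23^1≡23, 23^2≡35, 23^3≡7, 23^4≡9, 23^5≡17, 23^6≡11, 23^7≡25, 23^8≡5, 23^9≡1. So the order of 23 is 9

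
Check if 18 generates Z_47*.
18^{23} ≡ 1 (mod 47) and 23 < 46, so ord_47(18) = 23 ≠ 46 and 18 is not a primitive root.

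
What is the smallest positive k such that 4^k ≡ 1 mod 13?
Powers of 4 mod 13: 4^1≡4, 4^2≡3, 4^3≡12, 4^4≡9, 4^5≡10, 4^6≡1. ord_13(4) = 6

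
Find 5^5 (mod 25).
By repeated squaring (mod 25): 5^{1}≡5, 5^{2}≡0, 5^{4}≡0. Then 5^{5} = 5^{4+1} ≡ 0 × 5 ≡ 0 (mod 25)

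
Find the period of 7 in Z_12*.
Powers of 7 mod 12: 7^1≡7, 7^2≡1. So the order of 7 is 2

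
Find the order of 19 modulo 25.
Powers of 19 mod 25: 19^1≡19, 19^2≡11, 19^3≡9, 19^4≡21, 19^5≡24, 19^6≡6, 19^7≡14, 19^8≡16, 19^9≡4, 19^10≡1. Order = 10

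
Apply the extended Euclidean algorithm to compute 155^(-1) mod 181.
Extended GCD: 155(-7) + 181(6) = 1. So 155^(-1) ≡ -7 ≡ 174 mod 181. Verify: 155 × 174 = 26970 ≡ 1 mod 181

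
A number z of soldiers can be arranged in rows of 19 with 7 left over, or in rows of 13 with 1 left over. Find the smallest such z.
M = 19 × 13 = 247. M₁ = 13, y₁ ≡ 3 (mod 19). M₂ = 19, y₂ ≡ 11 (mod 13). z = 7×13×3 + 1×19×11 ≡ 235 (mod 247)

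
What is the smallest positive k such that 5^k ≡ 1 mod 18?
Powers of 5 mod 18: 5^1≡5, 5^2≡7, 5^3≡17, 5^4≡13, 5^5≡11, 5^6≡1. So the order of 5 is 6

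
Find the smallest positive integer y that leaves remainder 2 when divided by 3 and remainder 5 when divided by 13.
M = 3 × 13 = 39. M₁ = 13, y₁ ≡ 1 mod 3. M₂ = 3, y₂ ≡ 9 mod 13. y = 2×13×1 + 5×3×9 ≡ 5 mod 39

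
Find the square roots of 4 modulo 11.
The square roots of 4 mod 11 are 9 and 2. Verify: 9² = 81 ≡ 4 (mod 11)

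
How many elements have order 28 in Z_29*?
There are φ(29-1) = φ(28) = 12 primitive roots modulo 29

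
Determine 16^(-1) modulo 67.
Since 67 is prime, by Fermat 16^(-1) ≡ 16^{65} ≡ 21 mod 67. Verify: 16 × 21 = 336 ≡ 1 mod 67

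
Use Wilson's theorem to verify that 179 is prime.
(178)! mod 179 = 178. Since this equals -1 mod 179, Wilson confirms 179 is prime.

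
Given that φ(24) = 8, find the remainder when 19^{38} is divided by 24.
By Euler: 19^{8} ≡ 1 mod 24 since gcd(19, 24) = 1. 38 = 4×8 + 6. So 19^{38} ≡ 19^{6} ≡ 1 mod 24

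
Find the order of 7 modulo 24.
Powers of 7 mod 24: 7^1≡7, 7^2≡1. Order = 2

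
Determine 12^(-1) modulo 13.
Since 13 is prime, by Fermat 12^(-1) ≡ 12^{11} ≡ 12 mod 13. Verify: 12 × 12 = 144 ≡ 1 mod 13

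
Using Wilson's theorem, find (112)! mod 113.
By Wilson's theorem, (112)! ≡ -1 ≡ 112 mod 113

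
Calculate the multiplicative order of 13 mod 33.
Powers of 13 mod 33: 13^1≡13, 13^2≡4, 13^3≡19, 13^4≡16, 13^5≡10, 13^6≡31, 13^7≡7, 13^8≡25, 13^9≡28, 13^10≡1. Order = 10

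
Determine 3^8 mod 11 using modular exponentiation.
By repeated squaring (mod 11): 3^{1}≡3, 3^{2}≡9, 3^{4}≡4, 3^{8}≡5. So 3^{8} ≡ 5 (mod 11)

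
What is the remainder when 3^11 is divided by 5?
Using Fermat: 3^{4} ≡ 1 mod 5. 11 ≡ 3 mod 4. So 3^{11} ≡ 3^{3} ≡ 2 mod 5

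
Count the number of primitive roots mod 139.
A prime p has φ(p-1) primitive roots; here φ(138) = 44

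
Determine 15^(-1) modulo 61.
Since 61 is prime, by Fermat 15^(-1) ≡ 15^{59} ≡ 57 mod 61. Verify: 15 × 57 = 855 ≡ 1 mod 61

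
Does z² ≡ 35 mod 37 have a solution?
By Euler's criterion: 35^{18} ≡ 36 mod 37. Since this equals -1 (≡ 36), 35 is not a QR.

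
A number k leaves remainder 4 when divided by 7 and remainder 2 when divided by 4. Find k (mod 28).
M = 7 × 4 = 28. M₁ = 4, y₁ ≡ 2 (mod 7). M₂ = 7, y₂ ≡ 3 (mod 4). k = 4×4×2 + 2×7×3 ≡ 18 (mod 28)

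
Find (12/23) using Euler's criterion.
(12/23) = 12^{11} mod 23 = 1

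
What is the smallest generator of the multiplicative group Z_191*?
g = 19. For each prime q|190: 19^{95}≡190, 19^{38}≡39, 19^{10}≡52, none ≡ 1, so ord_191(19) = 190 and 19 is a primitive root.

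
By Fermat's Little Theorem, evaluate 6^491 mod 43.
By Fermat: 6^{42} ≡ 1 mod 43. 491 ≡ 29 mod 42. So 6^{491} ≡ 6^{29} ≡ 36 mod 43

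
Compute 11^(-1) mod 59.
Since 59 is prime, by Fermat 11^(-1) ≡ 11^{57} ≡ 43 mod 59. Verify: 11 × 43 = 473 ≡ 1 mod 59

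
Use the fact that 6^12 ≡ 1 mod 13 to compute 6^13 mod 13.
By Fermat: 6^{12} ≡ 1 mod 13. So 6^{13} = 6^{12} · 6^{1} ≡ 6^{1} ≡ 6 mod 13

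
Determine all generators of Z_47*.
There are φ(46) = 22 primitive roots mod 47: {5, 10, 11, 13, 15, 19, 20, 22, 23, 26, 29, 30, 31, 33, 35, 38, 39, 40, 41, 43, 44, 45}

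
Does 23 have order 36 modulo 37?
23^{12} ≡ 1 (mod 37) and 12 < 36, so ord_37(23) = 12 ≠ 36 and 23 is not a primitive root.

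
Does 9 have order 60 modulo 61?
9^{5} ≡ 1 mod 61 and 5 < 60, so ord_61(9) = 5 ≠ 60 and 9 is not a primitive root.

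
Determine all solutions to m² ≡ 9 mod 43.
The square roots of 9 mod 43 are 40 and 3. Verify: 40² = 1600 ≡ 9 mod 43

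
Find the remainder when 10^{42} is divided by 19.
By Fermat: 10^{18} ≡ 1 mod 19. 42 = 2×18 + 6. So 10^{42} ≡ 10^{6} ≡ 11 mod 19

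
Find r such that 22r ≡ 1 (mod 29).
Since 29 is prime, by Fermat 22^(-1) ≡ 22^{27} ≡ 4 (mod 29). Verify: 22 × 4 = 88 ≡ 1 (mod 29)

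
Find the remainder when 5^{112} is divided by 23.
By Fermat: 5^{22} ≡ 1 (mod 23). 112 = 5×22 + 2. So 5^{112} ≡ 5^{2} ≡ 2 (mod 23)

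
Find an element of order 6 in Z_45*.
4 has order 6 mod 45 since 4^{6} ≡ 1 (mod 45) and no smaller power works.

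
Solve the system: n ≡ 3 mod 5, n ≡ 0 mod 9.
M = 5 × 9 = 45. M₁ = 9, y₁ ≡ 4 mod 5. M₂ = 5, y₂ ≡ 2 mod 9. n = 3×9×4 + 0×5×2 ≡ 18 mod 45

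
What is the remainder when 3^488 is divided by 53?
Using Fermat: 3^{52} ≡ 1 mod 53. 488 ≡ 20 mod 52. So 3^{488} ≡ 3^{20} ≡ 49 mod 53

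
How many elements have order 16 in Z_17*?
There are φ(17-1) = φ(16) = 8 primitive roots modulo 17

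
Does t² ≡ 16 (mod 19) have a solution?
By Euler's criterion: 16^{9} ≡ 1 (mod 19). Since this equals 1, 16 is a QR.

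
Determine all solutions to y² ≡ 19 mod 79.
The square roots of 19 mod 79 are 16 and 63. Verify: 16² = 256 ≡ 19 mod 79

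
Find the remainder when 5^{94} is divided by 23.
By Fermat: 5^{22} ≡ 1 mod 23. 94 = 4×22 + 6. So 5^{94} ≡ 5^{6} ≡ 8 mod 23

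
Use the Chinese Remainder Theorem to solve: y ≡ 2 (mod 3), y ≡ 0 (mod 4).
M = 3 × 4 = 12. M₁ = 4, y₁ ≡ 1 (mod 3). M₂ = 3, y₂ ≡ 3 (mod 4). y = 2×4×1 + 0×3×3 ≡ 8 (mod 12)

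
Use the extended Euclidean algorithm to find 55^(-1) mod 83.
Extended GCD: 55(-3) + 83(2) = 1. So 55^(-1) ≡ -3 ≡ 80 (mod 83). Verify: 55 × 80 = 4400 ≡ 1 (mod 83)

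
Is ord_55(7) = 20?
Powers of 7 mod 55: 7^1≡7, 7^2≡49, 7^3≡13, 7^4≡36, 7^5≡32, 7^6≡4, 7^7≡28, 7^8≡31, 7^9≡52, 7^10≡34, 7^11≡18, 7^12≡16, 7^13≡2, 7^14≡14, 7^15≡43, 7^16≡26, 7^17≡17, 7^18≡9, 7^19≡8, 7^20≡1. First k with 7^k≡1 is k=20. Yes, ord_55(7) = 20.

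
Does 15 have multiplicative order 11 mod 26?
Powers of 15 mod 26: 15^1≡15, 15^2≡17, 15^3≡21, 15^4≡3, 15^5≡19, 15^6≡25, 15^7≡11, 15^8≡9, 15^9≡5, 15^10≡23, 15^11≡7, 15^12≡1. 15^11≡7≢1, so ord ≠ 11. No, the actual order is 12.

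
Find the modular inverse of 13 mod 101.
Since 101 is prime, by Fermat 13^(-1) ≡ 13^{99} ≡ 70 mod 101. Verify: 13 × 70 = 910 ≡ 1 mod 101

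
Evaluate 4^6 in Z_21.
By repeated squaring mod 21: 4^{1}≡4, 4^{2}≡16, 4^{4}≡4. Then 4^{6} = 4^{4+2} ≡ 4 × 16 ≡ 1 mod 21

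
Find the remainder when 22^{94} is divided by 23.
By Fermat: 22^{22} ≡ 1 (mod 23). 94 = 4×22 + 6. So 22^{94} ≡ 22^{6} ≡ 1 (mod 23)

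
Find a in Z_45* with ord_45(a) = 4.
8 has order 4 mod 45 since 8^{4} ≡ 1 (mod 45) and no smaller power works.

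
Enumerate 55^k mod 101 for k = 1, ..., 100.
55^1, 55^2, ..., 55^{100} mod 101: [55, 96, 28, 25, 62, 77, 94, 19, 35, 6, 27, 71, 67, 49, 69, 58, 59, 13, 8, 36, 61, 22, 99, 92, 10, 45, 51, 78, 48, 14, 63, 31, 89, 47, 60, 68, 3, 64, 86, 84, 75, 85, 29, 80, 57, 4, 18, 81, 11, 100, 46, 5, 73, 76, 39, 24, 7, 82, 66, 95, 74, 30, 34, 52, 32, 43, 42, 88, 93, 65, 40, 79, 2, 9, 91, 56, 50, 23, 53, 87, 38, 70, 12, 54, 41, 33, 98, 37, 15, 17, 26, 16, 72, 21, 44, 97, 83, 20, 90, 1]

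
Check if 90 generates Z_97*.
ord_97(90) divides 96. For each prime q|96: 90^{48}≡96, 90^{32}≡35, none ≡ 1. So 90 has order 96 and is a primitive root mod 97.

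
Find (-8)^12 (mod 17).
By repeated squaring (mod 17): (-8)^{1}≡9, (-8)^{2}≡13, (-8)^{4}≡16, (-8)^{8}≡1. Then (-8)^{12} = (-8)^{8+4} ≡ 1 × 16 ≡ 16 (mod 17)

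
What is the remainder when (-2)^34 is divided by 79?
By repeated squaring mod 79: (-2)^{1}≡77, (-2)^{2}≡4, (-2)^{4}≡16, (-2)^{8}≡19, (-2)^{16}≡45, (-2)^{32}≡50. Then (-2)^{34} = (-2)^{32+2} ≡ 50 × 4 ≡ 42 mod 79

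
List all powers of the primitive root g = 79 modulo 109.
79^1, 79^2, ..., 79^{108} mod 109: [79, 28, 32, 21, 24, 43, 18, 5, 68, 31, 51, 105, 11, 106, 90, 25, 13, 46, 37, 89, 55, 94, 14, 16, 65, 12, 76, 9, 57, 34, 70, 80, 107, 60, 53, 45, 67, 61, 23, 73, 99, 82, 47, 7, 8, 87, 6, 38, 59, 83, 17, 35, 40, 108, 30, 81, 77, 88, 85, 66, 91, 104, 41, 78, 58, 4, 98, 3, 19, 84, 96, 63, 72, 20, 54, 15, 95, 93, 44, 97, 33, 100, 52, 75, 39, 29, 2, 49, 56, 64, 42, 48, 86, 36, 10, 27, 62, 102, 101, 22, 103, 71, 50, 26, 92, 74, 69, 1]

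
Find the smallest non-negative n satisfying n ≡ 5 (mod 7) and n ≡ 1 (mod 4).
M = 7 × 4 = 28. M₁ = 4, y₁ ≡ 2 (mod 7). M₂ = 7, y₂ ≡ 3 (mod 4). n = 5×4×2 + 1×7×3 ≡ 5 (mod 28)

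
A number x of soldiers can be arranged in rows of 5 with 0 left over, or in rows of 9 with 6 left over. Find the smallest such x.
M = 5 × 9 = 45. M₁ = 9, y₁ ≡ 4 (mod 5). M₂ = 5, y₂ ≡ 2 (mod 9). x = 0×9×4 + 6×5×2 ≡ 15 (mod 45)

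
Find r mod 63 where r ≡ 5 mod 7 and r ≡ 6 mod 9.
M = 7 × 9 = 63. M₁ = 9, y₁ ≡ 4 mod 7. M₂ = 7, y₂ ≡ 4 mod 9. r = 5×9×4 + 6×7×4 ≡ 33 mod 63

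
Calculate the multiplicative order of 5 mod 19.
Powers of 5 mod 19: 5^1≡5, 5^2≡6, 5^3≡11, 5^4≡17, 5^5≡9, 5^6≡7, 5^7≡16, 5^8≡4, 5^9≡1. ord_19(5) = 9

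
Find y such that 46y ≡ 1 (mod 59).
Since 59 is prime, by Fermat 46^(-1) ≡ 46^{57} ≡ 9 (mod 59). Verify: 46 × 9 = 414 ≡ 1 (mod 59)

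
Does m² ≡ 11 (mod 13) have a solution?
By Euler's criterion: 11^{6} ≡ 12 (mod 13). Since this equals -1 (≡ 12), 11 is not a QR.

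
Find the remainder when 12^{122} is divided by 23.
By Fermat: 12^{22} ≡ 1 (mod 23). 122 = 5×22 + 12. So 12^{122} ≡ 12^{12} ≡ 12 (mod 23)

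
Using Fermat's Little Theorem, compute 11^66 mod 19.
By Fermat: 11^{18} ≡ 1 (mod 19). 66 = 3×18 + 12. So 11^{66} ≡ 11^{12} ≡ 1 (mod 19)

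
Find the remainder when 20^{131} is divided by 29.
By Fermat: 20^{28} ≡ 1 (mod 29). 131 = 4×28 + 19. So 20^{131} ≡ 20^{19} ≡ 24 (mod 29)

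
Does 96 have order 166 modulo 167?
96^{83} ≡ 1 (mod 167) and 83 < 166, so ord_167(96) = 83 ≠ 166 and 96 is not a primitive root.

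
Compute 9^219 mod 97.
Using Fermat: 9^{96} ≡ 1 mod 97. 219 ≡ 27 mod 96. So 9^{219} ≡ 9^{27} ≡ 50 mod 97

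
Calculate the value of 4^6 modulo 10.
By repeated squaring (mod 10): 4^{1}≡4, 4^{2}≡6, 4^{4}≡6. Then 4^{6} = 4^{4+2} ≡ 6 × 6 ≡ 6 (mod 10)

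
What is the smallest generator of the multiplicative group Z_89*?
g = 3. Powers: [3, 9, 27, 81, 65, 17, 51, 64, 14, ...] generates all 88 non-zero residues.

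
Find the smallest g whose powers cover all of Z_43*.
g = 3. For each prime q|42: 3^{21}≡42, 3^{14}≡36, 3^{6}≡41, none ≡ 1, so ord_43(3) = 42 and 3 is a primitive root.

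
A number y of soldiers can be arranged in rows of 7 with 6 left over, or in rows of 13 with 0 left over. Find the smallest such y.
M = 7 × 13 = 91. M₁ = 13, y₁ ≡ 6 (mod 7). M₂ = 7, y₂ ≡ 2 (mod 13). y = 6×13×6 + 0×7×2 ≡ 13 (mod 91)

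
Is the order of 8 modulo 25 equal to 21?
Powers of 8 mod 25: 8^1≡8, 8^2≡14, 8^3≡12, 8^4≡21, 8^5≡18, 8^6≡19, 8^7≡2, 8^8≡16, 8^9≡3, 8^10≡24, 8^11≡17, 8^12≡11, 8^13≡13, 8^14≡4, 8^15≡7, 8^16≡6, 8^17≡23, 8^18≡9, 8^19≡22, 8^20≡1. Already 8^20≡1, so the order is 20 < 21. No, the actual order is 20.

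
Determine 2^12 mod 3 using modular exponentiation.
Using Fermat: 2^{2} ≡ 1 (mod 3). 12 ≡ 0 (mod 2). So 2^{12} ≡ 2^{0} ≡ 1 (mod 3)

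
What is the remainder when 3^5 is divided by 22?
By repeated squaring mod 22: 3^{1}≡3, 3^{2}≡9, 3^{4}≡15. Then 3^{5} = 3^{4+1} ≡ 15 × 3 ≡ 1 mod 22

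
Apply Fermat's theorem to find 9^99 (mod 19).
By Fermat: 9^{18} ≡ 1 (mod 19). 99 = 5×18 + 9. So 9^{99} ≡ 9^{9} ≡ 1 (mod 19)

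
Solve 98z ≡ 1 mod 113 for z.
Since 113 is prime, by Fermat 98^(-1) ≡ 98^{111} ≡ 15 mod 113. Verify: 98 × 15 = 1470 ≡ 1 mod 113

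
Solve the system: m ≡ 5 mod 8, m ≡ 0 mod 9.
M = 8 × 9 = 72. M₁ = 9, y₁ ≡ 1 mod 8. M₂ = 8, y₂ ≡ 8 mod 9. m = 5×9×1 + 0×8×8 ≡ 45 mod 72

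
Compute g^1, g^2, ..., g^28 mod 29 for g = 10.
10^1, 10^2, ..., 10^{28} mod 29: [10, 13, 14, 24, 8, 22, 17, 25, 18, 6, 2, 20, 26, 28, 19, 16, 15, 5, 21, 7, 12, 4, 11, 23, 27, 9, 3, 1]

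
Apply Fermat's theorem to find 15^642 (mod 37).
By Fermat: 15^{36} ≡ 1 (mod 37). 642 ≡ 30 (mod 36). So 15^{642} ≡ 15^{30} ≡ 11 (mod 37)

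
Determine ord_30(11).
Powers of 11 mod 30: 11^1≡11, 11^2≡1. ord_30(11) = 2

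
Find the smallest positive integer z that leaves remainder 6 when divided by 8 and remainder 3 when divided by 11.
M = 8 × 11 = 88. M₁ = 11, y₁ ≡ 3 (mod 8). M₂ = 8, y₂ ≡ 7 (mod 11). z = 6×11×3 + 3×8×7 ≡ 14 (mod 88)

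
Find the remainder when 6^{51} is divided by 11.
By Fermat: 6^{10} ≡ 1 (mod 11). 51 = 5×10 + 1. So 6^{51} ≡ 6^{1} ≡ 6 (mod 11)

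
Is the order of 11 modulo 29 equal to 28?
Powers of 11 mod 29: 11^1≡11, 11^2≡5, 11^3≡26, 11^4≡25, 11^5≡14, 11^6≡9, 11^7≡12, 11^8≡16, 11^9≡2, 11^10≡22, 11^11≡10, 11^12≡23, 11^13≡21, 11^14≡28, 11^15≡18, 11^16≡24, 11^17≡3, 11^18≡4, 11^19≡15, 11^20≡20, 11^21≡17, 11^22≡13, 11^23≡27, 11^24≡7, 11^25≡19, 11^26≡6, 11^27≡8, 11^28≡1. First k with 11^k≡1 is k=28. Yes, ord_29(11) = 28.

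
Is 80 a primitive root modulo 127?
80^{42} ≡ 1 (mod 127) and 42 < 126, so ord_127(80) = 42 ≠ 126 and 80 is not a primitive root.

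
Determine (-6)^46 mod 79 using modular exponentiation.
By repeated squaring mod 79: (-6)^{1}≡73, (-6)^{2}≡36, (-6)^{4}≡32, (-6)^{8}≡76, (-6)^{16}≡9, (-6)^{32}≡2. Then (-6)^{46} = (-6)^{32+8+4+2} ≡ 2 × 76 × 32 × 36 ≡ 40 mod 79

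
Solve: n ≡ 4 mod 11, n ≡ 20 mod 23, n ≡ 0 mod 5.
M = 11 × 23 × 5 = 1265. M₁ = 115, y₁ ≡ 9 mod 11. M₂ = 55, y₂ ≡ 18 mod 23. M₃ = 253, y₃ ≡ 2 mod 5. n = 4×115×9 + 20×55×18 + 0×253×2 ≡ 1170 mod 1265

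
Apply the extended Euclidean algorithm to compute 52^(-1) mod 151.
Extended GCD: 52(61) + 151(-21) = 1. So 52^(-1) ≡ 61 mod 151. Verify: 52 × 61 = 3172 ≡ 1 mod 151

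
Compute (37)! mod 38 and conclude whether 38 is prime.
(37)! mod 38 = 0. Since 0 ≢ -1 mod 38, 38 is not prime.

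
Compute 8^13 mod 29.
By repeated squaring mod 29: 8^{1}≡8, 8^{2}≡6, 8^{4}≡7, 8^{8}≡20. Then 8^{13} = 8^{8+4+1} ≡ 20 × 7 × 8 ≡ 18 mod 29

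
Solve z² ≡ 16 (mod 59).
The square roots of 16 mod 59 are 4 and 55. Verify: 4² = 16 ≡ 16 (mod 59)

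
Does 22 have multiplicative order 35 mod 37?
Powers of 22 mod 37: 22^1≡22, 22^2≡3, 22^3≡29, 22^4≡9, 22^5≡13, 22^6≡27, 22^7≡2, 22^8≡7, 22^9≡6, 22^10≡21, 22^11≡18, 22^12≡26, 22^13≡17, 22^14≡4, 22^15≡14, 22^16≡12, 22^17≡5, 22^18≡36, 22^19≡15, 22^20≡34, 22^21≡8, 22^22≡28, 22^23≡24, 22^24≡10, 22^25≡35, 22^26≡30, 22^27≡31, 22^28≡16, 22^29≡19, 22^30≡11, 22^31≡20, 22^32≡33, 22^33≡23, 22^34≡25, 22^35≡32, 22^36≡1. 22^35≡32≢1, so ord ≠ 35. No, the actual order is 36.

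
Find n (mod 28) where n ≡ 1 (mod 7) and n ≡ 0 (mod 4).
M = 7 × 4 = 28. M₁ = 4, y₁ ≡ 2 (mod 7). M₂ = 7, y₂ ≡ 3 (mod 4). n = 1×4×2 + 0×7×3 ≡ 8 (mod 28)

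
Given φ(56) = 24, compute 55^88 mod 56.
By Euler: 55^{24} ≡ 1 mod 56 since gcd(55, 56) = 1. 88 = 3×24 + 16. So 55^{88} ≡ 55^{16} ≡ 1 mod 56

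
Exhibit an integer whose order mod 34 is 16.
3 has order 16 mod 34 since 3^{16} ≡ 1 mod 34 and no smaller power works.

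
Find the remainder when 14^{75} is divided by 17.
By Fermat: 14^{16} ≡ 1 (mod 17). 75 = 4×16 + 11. So 14^{75} ≡ 14^{11} ≡ 10 (mod 17)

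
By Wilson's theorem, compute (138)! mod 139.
By Wilson's theorem, (138)! ≡ -1 ≡ 138 mod 139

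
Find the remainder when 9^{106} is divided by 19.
By Fermat: 9^{18} ≡ 1 mod 19. 106 = 5×18 + 16. So 9^{106} ≡ 9^{16} ≡ 4 mod 19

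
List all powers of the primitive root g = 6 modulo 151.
6^1, 6^2, ..., 6^{150} mod 151: [6, 36, 65, 88, 75, 148, 133, 43, 107, 38, 77, 9, 54, 22, 132, 37, 71, 124, 140, 85, 57, 40, 89, 81, 33, 47, 131, 31, 35, 59, 52, 10, 60, 58, 46, 125, 146, 121, 122, 128, 13, 78, 15, 90, 87, 69, 112, 68, 106, 32, 41, 95, 117, 98, 135, 55, 28, 17, 102, 8, 48, 137, 67, 100, 147, 127, 7, 42, 101, 2, 12, 72, 130, 25, 150, 145, 115, 86, 63, 76, 3, 18, 108, 44, 113, 74, 142, 97, 129, 19, 114, 80, 27, 11, 66, 94, 111, 62, 70, 118, 104, 20, 120, 116, 92, 99, 141, 91, 93, 105, 26, 5, 30, 29, 23, 138, 73, 136, 61, 64, 82, 39, 83, 45, 119, 110, 56, 34, 53, 16, 96, 123, 134, 49, 143, 103, 14, 84, 51, 4, 24, 144, 109, 50, 149, 139, 79, 21, 126, 1]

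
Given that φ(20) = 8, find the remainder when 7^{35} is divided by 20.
By Euler: 7^{8} ≡ 1 (mod 20) since gcd(7, 20) = 1. 35 = 4×8 + 3. So 7^{35} ≡ 7^{3} ≡ 3 (mod 20)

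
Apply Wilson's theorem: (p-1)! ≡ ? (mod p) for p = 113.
By Wilson's theorem, (112)! ≡ -1 ≡ 112 (mod 113)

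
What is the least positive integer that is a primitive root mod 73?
g = 5. For each prime q|72: 5^{36}≡72, 5^{24}≡8, none ≡ 1, so ord_73(5) = 72 and 5 is a primitive root.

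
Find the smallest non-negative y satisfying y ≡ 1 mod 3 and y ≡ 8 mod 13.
M = 3 × 13 = 39. M₁ = 13, y₁ ≡ 1 mod 3. M₂ = 3, y₂ ≡ 9 mod 13. y = 1×13×1 + 8×3×9 ≡ 34 mod 39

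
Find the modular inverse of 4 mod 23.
Since 23 is prime, by Fermat 4^(-1) ≡ 4^{21} ≡ 6 (mod 23). Verify: 4 × 6 = 24 ≡ 1 (mod 23)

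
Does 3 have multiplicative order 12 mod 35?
Powers of 3 mod 35: 3^1≡3, 3^2≡9, 3^3≡27, 3^4≡11, 3^5≡33, 3^6≡29, 3^7≡17, 3^8≡16, 3^9≡13, 3^10≡4, 3^11≡12, 3^12≡1. First k with 3^k≡1 is k=12. Yes, ord_35(3) = 12.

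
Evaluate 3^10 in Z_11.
Using Fermat: 3^{10} ≡ 1 mod 11. 10 ≡ 0 mod 10. So 3^{10} ≡ 3^{0} ≡ 1 mod 11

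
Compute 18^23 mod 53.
By repeated squaring (mod 53): 18^{1}≡18, 18^{2}≡6, 18^{4}≡36, 18^{8}≡24, 18^{16}≡46. Then 18^{23} = 18^{16+4+2+1} ≡ 46 × 36 × 6 × 18 ≡ 26 (mod 53)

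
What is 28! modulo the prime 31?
(30)! = (28)! × (29) × (30) ≡ -1 mod 31. So (28)! ≡ -1 × [(30)(29)]^(-1) ≡ 15 mod 31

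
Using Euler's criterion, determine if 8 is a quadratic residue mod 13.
By Euler's criterion: 8^{6} ≡ 12 (mod 13). Since this equals -1 (≡ 12), 8 is not a QR.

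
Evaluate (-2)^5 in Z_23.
By repeated squaring mod 23: (-2)^{1}≡21, (-2)^{2}≡4, (-2)^{4}≡16. Then (-2)^{5} = (-2)^{4+1} ≡ 16 × 21 ≡ 14 mod 23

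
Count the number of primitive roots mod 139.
There are φ(139-1) = φ(138) = 44 primitive roots modulo 139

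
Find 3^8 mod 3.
By repeated squaring mod 3: 3^{1}≡0, 3^{2}≡0, 3^{4}≡0, 3^{8}≡0. So 3^{8} ≡ 0 mod 3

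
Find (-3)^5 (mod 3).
By repeated squaring (mod 3): (-3)^{1}≡0, (-3)^{2}≡0, (-3)^{4}≡0. Then (-3)^{5} = (-3)^{4+1} ≡ 0 × 0 ≡ 0 (mod 3)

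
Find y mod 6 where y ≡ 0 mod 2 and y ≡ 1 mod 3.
M = 2 × 3 = 6. M₁ = 3, y₁ ≡ 1 mod 2. M₂ = 2, y₂ ≡ 2 mod 3. y = 0×3×1 + 1×2×2 ≡ 4 mod 6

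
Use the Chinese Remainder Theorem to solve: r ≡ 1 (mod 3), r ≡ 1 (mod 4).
M = 3 × 4 = 12. M₁ = 4, y₁ ≡ 1 (mod 3). M₂ = 3, y₂ ≡ 3 (mod 4). r = 1×4×1 + 1×3×3 ≡ 1 (mod 12)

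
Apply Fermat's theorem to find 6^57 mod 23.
By Fermat: 6^{22} ≡ 1 mod 23. 57 = 2×22 + 13. So 6^{57} ≡ 6^{13} ≡ 13 mod 23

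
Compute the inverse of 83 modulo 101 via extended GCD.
Extended GCD: 83(28) + 101(-23) = 1. So 83^(-1) ≡ 28 (mod 101). Verify: 83 × 28 = 2324 ≡ 1 (mod 101)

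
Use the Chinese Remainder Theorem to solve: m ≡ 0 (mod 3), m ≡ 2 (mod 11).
M = 3 × 11 = 33. M₁ = 11, y₁ ≡ 2 (mod 3). M₂ = 3, y₂ ≡ 4 (mod 11). m = 0×11×2 + 2×3×4 ≡ 24 (mod 33)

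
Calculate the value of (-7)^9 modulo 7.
By repeated squaring mod 7: (-7)^{1}≡0, (-7)^{2}≡0, (-7)^{4}≡0, (-7)^{8}≡0. Then (-7)^{9} = (-7)^{8+1} ≡ 0 × 0 ≡ 0 mod 7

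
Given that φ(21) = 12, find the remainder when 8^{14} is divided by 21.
By Euler: 8^{12} ≡ 1 mod 21 since gcd(8, 21) = 1. 14 = 1×12 + 2. So 8^{14} ≡ 8^{2} ≡ 1 mod 21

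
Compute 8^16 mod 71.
By repeated squaring mod 71: 8^{1}≡8, 8^{2}≡64, 8^{4}≡49, 8^{8}≡58, 8^{16}≡27. So 8^{16} ≡ 27 mod 71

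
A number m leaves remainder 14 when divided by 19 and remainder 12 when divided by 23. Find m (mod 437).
M = 19 × 23 = 437. M₁ = 23, y₁ ≡ 5 (mod 19). M₂ = 19, y₂ ≡ 17 (mod 23). m = 14×23×5 + 12×19×17 ≡ 242 (mod 437)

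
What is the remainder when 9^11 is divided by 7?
Using Fermat: 9^{6} ≡ 1 mod 7. 11 ≡ 5 mod 6. So 9^{11} ≡ 9^{5} ≡ 4 mod 7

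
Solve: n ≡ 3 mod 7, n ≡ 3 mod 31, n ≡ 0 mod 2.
M = 7 × 31 × 2 = 434. M₁ = 62, y₁ ≡ 6 mod 7. M₂ = 14, y₂ ≡ 20 mod 31. M₃ = 217, y₃ ≡ 1 mod 2. n = 3×62×6 + 3×14×20 + 0×217×1 ≡ 220 mod 434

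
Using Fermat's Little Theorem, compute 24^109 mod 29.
By Fermat: 24^{28} ≡ 1 (mod 29). 109 = 3×28 + 25. So 24^{109} ≡ 24^{25} ≡ 16 (mod 29)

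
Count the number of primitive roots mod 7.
Number of primitive roots mod 7 = φ(p-1) = φ(6) = 2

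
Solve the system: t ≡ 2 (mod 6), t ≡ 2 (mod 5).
M = 6 × 5 = 30. M₁ = 5, y₁ ≡ 5 (mod 6). M₂ = 6, y₂ ≡ 1 (mod 5). t = 2×5×5 + 2×6×1 ≡ 2 (mod 30)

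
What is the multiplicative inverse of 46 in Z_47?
Since 47 is prime, by Fermat 46^(-1) ≡ 46^{45} ≡ 46 mod 47. Verify: 46 × 46 = 2116 ≡ 1 mod 47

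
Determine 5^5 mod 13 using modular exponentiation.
By repeated squaring mod 13: 5^{1}≡5, 5^{2}≡12, 5^{4}≡1. Then 5^{5} = 5^{4+1} ≡ 1 × 5 ≡ 5 mod 13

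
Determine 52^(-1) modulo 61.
Since 61 is prime, by Fermat 52^(-1) ≡ 52^{59} ≡ 27 mod 61. Verify: 52 × 27 = 1404 ≡ 1 mod 61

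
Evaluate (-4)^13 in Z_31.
By repeated squaring mod 31: (-4)^{1}≡27, (-4)^{2}≡16, (-4)^{4}≡8, (-4)^{8}≡2. Then (-4)^{13} = (-4)^{8+4+1} ≡ 2 × 8 × 27 ≡ 29 mod 31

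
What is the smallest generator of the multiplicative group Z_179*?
g = 2. Powers: [2, 4, 8, 16, 32, 64, 128, ...] generates all 178 non-zero residues.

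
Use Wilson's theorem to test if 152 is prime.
(151)! mod 152 = 0. Since 0 ≢ -1 mod 152, 152 is not prime.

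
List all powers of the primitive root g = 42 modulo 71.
42^1, 42^2, ..., 42^{70} mod 71: [42, 60, 35, 50, 41, 18, 46, 15, 62, 48, 28, 40, 47, 57, 51, 12, 7, 10, 65, 32, 66, 3, 55, 38, 34, 8, 52, 54, 67, 45, 44, 2, 13, 49, 70, 29, 11, 36, 21, 30, 53, 25, 56, 9, 23, 43, 31, 24, 14, 20, 59, 64, 61, 6, 39, 5, 68, 16, 33, 37, 63, 19, 17, 4, 26, 27, 69, 58, 22, 1]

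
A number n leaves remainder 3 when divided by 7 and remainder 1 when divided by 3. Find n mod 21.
M = 7 × 3 = 21. M₁ = 3, y₁ ≡ 5 mod 7. M₂ = 7, y₂ ≡ 1 mod 3. n = 3×3×5 + 1×7×1 ≡ 10 mod 21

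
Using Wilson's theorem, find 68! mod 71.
(70)! = (68)! × (69) × (70) ≡ -1 (mod 71). So (68)! ≡ -1 × [(70)(69)]^(-1) ≡ 35 (mod 71)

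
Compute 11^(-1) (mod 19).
Since 19 is prime, by Fermat 11^(-1) ≡ 11^{17} ≡ 7 (mod 19). Verify: 11 × 7 = 77 ≡ 1 (mod 19)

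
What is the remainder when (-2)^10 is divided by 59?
By repeated squaring mod 59: (-2)^{1}≡57, (-2)^{2}≡4, (-2)^{4}≡16, (-2)^{8}≡20. Then (-2)^{10} = (-2)^{8+2} ≡ 20 × 4 ≡ 21 mod 59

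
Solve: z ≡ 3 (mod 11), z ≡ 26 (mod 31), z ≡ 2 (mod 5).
M = 11 × 31 × 5 = 1705. M₁ = 155, y₁ ≡ 1 (mod 11). M₂ = 55, y₂ ≡ 22 (mod 31). M₃ = 341, y₃ ≡ 1 (mod 5). z = 3×155×1 + 26×55×22 + 2×341×1 ≡ 212 (mod 1705)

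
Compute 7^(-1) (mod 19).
Since 19 is prime, by Fermat 7^(-1) ≡ 7^{17} ≡ 11 (mod 19). Verify: 7 × 11 = 77 ≡ 1 (mod 19)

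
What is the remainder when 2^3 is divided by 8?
2^{3} = 8 ≡ 0 (mod 8)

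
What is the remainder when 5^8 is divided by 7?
Using Fermat: 5^{6} ≡ 1 (mod 7). 8 ≡ 2 (mod 6). So 5^{8} ≡ 5^{2} ≡ 4 (mod 7)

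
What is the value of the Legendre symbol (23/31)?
(23/31) = 23^{15} mod 31 = -1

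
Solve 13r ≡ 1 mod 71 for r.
Since 71 is prime, by Fermat 13^(-1) ≡ 13^{69} ≡ 11 mod 71. Verify: 13 × 11 = 143 ≡ 1 mod 71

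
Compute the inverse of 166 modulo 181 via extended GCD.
Extended GCD: 166(12) + 181(-11) = 1. So 166^(-1) ≡ 12 (mod 181). Verify: 166 × 12 = 1992 ≡ 1 (mod 181)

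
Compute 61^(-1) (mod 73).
Since 73 is prime, by Fermat 61^(-1) ≡ 61^{71} ≡ 6 (mod 73). Verify: 61 × 6 = 366 ≡ 1 (mod 73)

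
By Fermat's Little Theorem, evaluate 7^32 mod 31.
By Fermat: 7^{30} ≡ 1 mod 31. So 7^{32} = 7^{30} · 7^{2} ≡ 7^{2} ≡ 18 mod 31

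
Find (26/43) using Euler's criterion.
(26/43) = 26^{21} mod 43 = -1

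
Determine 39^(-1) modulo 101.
Since 101 is prime, by Fermat 39^(-1) ≡ 39^{99} ≡ 57 mod 101. Verify: 39 × 57 = 2223 ≡ 1 mod 101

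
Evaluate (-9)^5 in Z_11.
By repeated squaring mod 11: (-9)^{1}≡2, (-9)^{2}≡4, (-9)^{4}≡5. Then (-9)^{5} = (-9)^{4+1} ≡ 5 × 2 ≡ 10 mod 11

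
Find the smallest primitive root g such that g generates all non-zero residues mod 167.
g = 5. For each prime q|166: 5^{83}≡166, 5^{2}≡25, none ≡ 1, so ord_167(5) = 166 and 5 is a primitive root.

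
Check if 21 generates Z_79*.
21^{13} ≡ 1 mod 79 and 13 < 78, so ord_79(21) = 13 ≠ 78 and 21 is not a primitive root.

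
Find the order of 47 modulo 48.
Powers of 47 mod 48: 47^1≡47, 47^2≡1. ord_48(47) = 2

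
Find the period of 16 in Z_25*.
Powers of 16 mod 25: 16^1≡16, 16^2≡6, 16^3≡21, 16^4≡11, 16^5≡1. ord_25(16) = 5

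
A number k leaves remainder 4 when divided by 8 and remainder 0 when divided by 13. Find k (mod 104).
M = 8 × 13 = 104. M₁ = 13, y₁ ≡ 5 (mod 8). M₂ = 8, y₂ ≡ 5 (mod 13). k = 4×13×5 + 0×8×5 ≡ 52 (mod 104)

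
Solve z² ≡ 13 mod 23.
The square roots of 13 mod 23 are 6 and 17. Verify: 6² = 36 ≡ 13 mod 23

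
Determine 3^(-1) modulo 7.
Since 7 is prime, by Fermat 3^(-1) ≡ 3^{5} ≡ 5 (mod 7). Verify: 3 × 5 = 15 ≡ 1 (mod 7)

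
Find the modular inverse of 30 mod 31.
Since 31 is prime, by Fermat 30^(-1) ≡ 30^{29} ≡ 30 (mod 31). Verify: 30 × 30 = 900 ≡ 1 (mod 31)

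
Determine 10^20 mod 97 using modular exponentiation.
By repeated squaring mod 97: 10^{1}≡10, 10^{2}≡3, 10^{4}≡9, 10^{8}≡81, 10^{16}≡62. Then 10^{20} = 10^{16+4} ≡ 62 × 9 ≡ 73 mod 97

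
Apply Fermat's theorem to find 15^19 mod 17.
By Fermat: 15^{16} ≡ 1 mod 17. So 15^{19} = 15^{16} · 15^{3} ≡ 15^{3} ≡ 9 mod 17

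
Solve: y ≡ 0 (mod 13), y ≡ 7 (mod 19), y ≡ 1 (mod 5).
M = 13 × 19 × 5 = 1235. M₁ = 95, y₁ ≡ 10 (mod 13). M₂ = 65, y₂ ≡ 12 (mod 19). M₃ = 247, y₃ ≡ 3 (mod 5). y = 0×95×10 + 7×65×12 + 1×247×3 ≡ 26 (mod 1235)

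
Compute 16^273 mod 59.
Using Fermat: 16^{58} ≡ 1 (mod 59). 273 ≡ 41 (mod 58). So 16^{273} ≡ 16^{41} ≡ 45 (mod 59)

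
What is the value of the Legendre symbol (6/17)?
(6/17) = 6^{8} mod 17 = -1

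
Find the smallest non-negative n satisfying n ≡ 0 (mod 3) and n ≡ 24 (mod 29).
M = 3 × 29 = 87. M₁ = 29, y₁ ≡ 2 (mod 3). M₂ = 3, y₂ ≡ 10 (mod 29). n = 0×29×2 + 24×3×10 ≡ 24 (mod 87)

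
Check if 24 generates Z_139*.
24^{69} ≡ 1 (mod 139) and 69 < 138, so ord_139(24) = 69 ≠ 138 and 24 is not a primitive root.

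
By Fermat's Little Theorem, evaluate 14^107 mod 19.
By Fermat: 14^{18} ≡ 1 mod 19. 107 = 5×18 + 17. So 14^{107} ≡ 14^{17} ≡ 15 mod 19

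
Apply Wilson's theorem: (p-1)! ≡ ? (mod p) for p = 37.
By Wilson's theorem, (36)! ≡ -1 ≡ 36 mod 37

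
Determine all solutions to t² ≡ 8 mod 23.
The square roots of 8 mod 23 are 13 and 10. Verify: 13² = 169 ≡ 8 mod 23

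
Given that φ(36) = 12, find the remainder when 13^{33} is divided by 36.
By Euler: 13^{12} ≡ 1 (mod 36) since gcd(13, 36) = 1. 33 = 2×12 + 9. So 13^{33} ≡ 13^{9} ≡ 1 (mod 36)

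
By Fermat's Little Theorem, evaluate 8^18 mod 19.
By Fermat's Little Theorem, 8^{18} ≡ 1 (mod 19) since 19 is prime and gcd(8, 19) = 1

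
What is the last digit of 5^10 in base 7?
Using Fermat: 5^{6} ≡ 1 (mod 7). 10 ≡ 4 (mod 6). So 5^{10} ≡ 5^{4} ≡ 2 (mod 7)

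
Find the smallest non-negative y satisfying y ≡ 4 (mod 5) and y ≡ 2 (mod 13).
M = 5 × 13 = 65. M₁ = 13, y₁ ≡ 2 (mod 5). M₂ = 5, y₂ ≡ 8 (mod 13). y = 4×13×2 + 2×5×8 ≡ 54 (mod 65)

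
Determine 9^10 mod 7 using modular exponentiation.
Using Fermat: 9^{6} ≡ 1 (mod 7). 10 ≡ 4 (mod 6). So 9^{10} ≡ 9^{4} ≡ 2 (mod 7)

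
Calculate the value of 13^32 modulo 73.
By repeated squaring mod 73: 13^{1}≡13, 13^{2}≡23, 13^{4}≡18, 13^{8}≡32, 13^{16}≡2, 13^{32}≡4. So 13^{32} ≡ 4 mod 73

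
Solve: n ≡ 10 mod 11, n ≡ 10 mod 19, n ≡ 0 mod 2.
M = 11 × 19 × 2 = 418. M₁ = 38, y₁ ≡ 9 mod 11. M₂ = 22, y₂ ≡ 13 mod 19. M₃ = 209, y₃ ≡ 1 mod 2. n = 10×38×9 + 10×22×13 + 0×209×1 ≡ 10 mod 418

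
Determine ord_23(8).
Powers of 8 mod 23: 8^1≡8, 8^2≡18, 8^3≡6, 8^4≡2, 8^5≡16, 8^6≡13, 8^7≡12, 8^8≡4, 8^9≡9, 8^10≡3, 8^11≡1. ord_23(8) = 11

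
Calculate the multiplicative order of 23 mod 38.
Powers of 23 mod 38: 23^1≡23, 23^2≡35, 23^3≡7, 23^4≡9, 23^5≡17, 23^6≡11, 23^7≡25, 23^8≡5, 23^9≡1. Order = 9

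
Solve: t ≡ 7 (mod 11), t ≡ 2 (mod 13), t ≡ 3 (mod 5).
M = 11 × 13 × 5 = 715. M₁ = 65, y₁ ≡ 10 (mod 11). M₂ = 55, y₂ ≡ 9 (mod 13). M₃ = 143, y₃ ≡ 2 (mod 5). t = 7×65×10 + 2×55×9 + 3×143×2 ≡ 678 (mod 715)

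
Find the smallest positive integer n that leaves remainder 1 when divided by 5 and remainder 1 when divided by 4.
M = 5 × 4 = 20. M₁ = 4, y₁ ≡ 4 (mod 5). M₂ = 5, y₂ ≡ 1 (mod 4). n = 1×4×4 + 1×5×1 ≡ 1 (mod 20)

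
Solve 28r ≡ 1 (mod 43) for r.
Since 43 is prime, by Fermat 28^(-1) ≡ 28^{41} ≡ 20 (mod 43). Verify: 28 × 20 = 560 ≡ 1 (mod 43)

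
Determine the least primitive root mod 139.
g = 2. For each prime q|138: 2^{69}≡138, 2^{46}≡96, 2^{6}≡64, none ≡ 1, so ord_139(2) = 138 and 2 is a primitive root.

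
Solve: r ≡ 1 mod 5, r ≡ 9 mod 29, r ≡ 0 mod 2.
M = 5 × 29 × 2 = 290. M₁ = 58, y₁ ≡ 2 mod 5. M₂ = 10, y₂ ≡ 3 mod 29. M₃ = 145, y₃ ≡ 1 mod 2. r = 1×58×2 + 9×10×3 + 0×145×1 ≡ 96 mod 290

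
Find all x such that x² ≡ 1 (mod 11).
The square roots of 1 mod 11 are 1 and 10. Verify: 1² = 1 ≡ 1 (mod 11)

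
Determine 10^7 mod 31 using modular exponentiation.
By repeated squaring mod 31: 10^{1}≡10, 10^{2}≡7, 10^{4}≡18. Then 10^{7} = 10^{4+2+1} ≡ 18 × 7 × 10 ≡ 20 mod 31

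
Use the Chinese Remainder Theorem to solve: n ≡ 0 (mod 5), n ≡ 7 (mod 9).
M = 5 × 9 = 45. M₁ = 9, y₁ ≡ 4 (mod 5). M₂ = 5, y₂ ≡ 2 (mod 9). n = 0×9×4 + 7×5×2 ≡ 25 (mod 45)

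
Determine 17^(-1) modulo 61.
Since 61 is prime, by Fermat 17^(-1) ≡ 17^{59} ≡ 18 (mod 61). Verify: 17 × 18 = 306 ≡ 1 (mod 61)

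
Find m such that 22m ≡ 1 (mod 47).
Since 47 is prime, by Fermat 22^(-1) ≡ 22^{45} ≡ 15 (mod 47). Verify: 22 × 15 = 330 ≡ 1 (mod 47)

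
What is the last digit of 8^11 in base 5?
Using Fermat: 8^{4} ≡ 1 (mod 5). 11 ≡ 3 (mod 4). So 8^{11} ≡ 8^{3} ≡ 2 (mod 5)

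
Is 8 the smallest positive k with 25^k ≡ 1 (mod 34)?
Powers of 25 mod 34: 25^1≡25, 25^2≡13, 25^3≡19, 25^4≡33, 25^5≡9, 25^6≡21, 25^7≡15, 25^8≡1. First k with 25^k≡1 is k=8. Yes, ord_34(25) = 8.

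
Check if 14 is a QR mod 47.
By Euler's criterion: 14^{23} ≡ 1 mod 47. Since this equals 1, 14 is a QR.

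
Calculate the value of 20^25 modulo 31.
By repeated squaring mod 31: 20^{1}≡20, 20^{2}≡28, 20^{4}≡9, 20^{8}≡19, 20^{16}≡20. Then 20^{25} = 20^{16+8+1} ≡ 20 × 19 × 20 ≡ 5 mod 31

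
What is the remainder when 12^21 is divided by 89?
By repeated squaring (mod 89): 12^{1}≡12, 12^{2}≡55, 12^{4}≡88, 12^{8}≡1, 12^{16}≡1. Then 12^{21} = 12^{16+4+1} ≡ 1 × 88 × 12 ≡ 77 (mod 89)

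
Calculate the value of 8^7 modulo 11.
By repeated squaring mod 11: 8^{1}≡8, 8^{2}≡9, 8^{4}≡4. Then 8^{7} = 8^{4+2+1} ≡ 4 × 9 × 8 ≡ 2 mod 11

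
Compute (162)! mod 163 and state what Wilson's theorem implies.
(162)! mod 163 = 162. Since this equals -1 (mod 163), Wilson confirms 163 is prime.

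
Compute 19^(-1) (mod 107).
Since 107 is prime, by Fermat 19^(-1) ≡ 19^{105} ≡ 62 (mod 107). Verify: 19 × 62 = 1178 ≡ 1 (mod 107)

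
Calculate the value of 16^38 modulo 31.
Using Fermat: 16^{30} ≡ 1 (mod 31). 38 ≡ 8 (mod 30). So 16^{38} ≡ 16^{8} ≡ 4 (mod 31)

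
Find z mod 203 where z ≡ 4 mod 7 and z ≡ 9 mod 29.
M = 7 × 29 = 203. M₁ = 29, y₁ ≡ 1 mod 7. M₂ = 7, y₂ ≡ 25 mod 29. z = 4×29×1 + 9×7×25 ≡ 67 mod 203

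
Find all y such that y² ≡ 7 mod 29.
The square roots of 7 mod 29 are 23 and 6. Verify: 23² = 529 ≡ 7 mod 29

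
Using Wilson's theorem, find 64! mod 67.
(66)! = (64)! × (65) × (66) ≡ -1 mod 67. So (64)! ≡ -1 × [(66)(65)]^(-1) ≡ 33 mod 67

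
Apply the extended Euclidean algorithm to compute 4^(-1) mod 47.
Extended GCD: 4(12) + 47(-1) = 1. So 4^(-1) ≡ 12 (mod 47). Verify: 4 × 12 = 48 ≡ 1 (mod 47)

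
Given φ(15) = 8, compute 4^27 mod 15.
By Euler: 4^{8} ≡ 1 (mod 15) since gcd(4, 15) = 1. 27 = 3×8 + 3. So 4^{27} ≡ 4^{3} ≡ 4 (mod 15)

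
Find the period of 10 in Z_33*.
Powers of 10 mod 33: 10^1≡10, 10^2≡1. ord_33(10) = 2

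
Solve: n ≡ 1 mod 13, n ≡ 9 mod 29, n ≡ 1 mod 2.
M = 13 × 29 × 2 = 754. M₁ = 58, y₁ ≡ 11 mod 13. M₂ = 26, y₂ ≡ 19 mod 29. M₃ = 377, y₃ ≡ 1 mod 2. n = 1×58×11 + 9×26×19 + 1×377×1 ≡ 183 mod 754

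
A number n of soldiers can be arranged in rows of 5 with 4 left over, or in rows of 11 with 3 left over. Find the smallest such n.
M = 5 × 11 = 55. M₁ = 11, y₁ ≡ 1 mod 5. M₂ = 5, y₂ ≡ 9 mod 11. n = 4×11×1 + 3×5×9 ≡ 14 mod 55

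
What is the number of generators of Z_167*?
A prime p has φ(p-1) primitive roots; here φ(166) = 82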